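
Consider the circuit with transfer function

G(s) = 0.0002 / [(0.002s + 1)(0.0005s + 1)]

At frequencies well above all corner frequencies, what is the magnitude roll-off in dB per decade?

-40 dB/decade

Each pole contributes −20 dB/decade at high frequency; each zero contributes +20 dB/decade.
Net: 0 zero(s) − 2 pole(s) → -40 dB/decade.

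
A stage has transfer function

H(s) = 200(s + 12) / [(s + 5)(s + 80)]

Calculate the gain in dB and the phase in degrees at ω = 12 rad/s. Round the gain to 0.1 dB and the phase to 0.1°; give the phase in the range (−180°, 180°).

At s = jω = j12:
zero (s+12): 12 + j12 → |·| = √(12²+12²) = √288 ≈ 16.971, ∠ = arctan(12/12) ≈ 45.00°
pole (s+5): 5 + j12 → |·| = √(5²+12²) = √169 ≈ 13, ∠ = arctan(12/5) ≈ 67.38°
pole (s+80): 80 + j12 → |·| = √(80²+12²) = √6544 ≈ 80.895, ∠ = arctan(12/80) ≈ 8.53°
|H| = 200 · 16.971 / 1051.6 ≈ 3.2277
Gain = 20 log₁₀(3.2277) ≈ 10.18 dB
∠H = 45.00° − 75.91° = -30.91°

10.2 dB, -30.9°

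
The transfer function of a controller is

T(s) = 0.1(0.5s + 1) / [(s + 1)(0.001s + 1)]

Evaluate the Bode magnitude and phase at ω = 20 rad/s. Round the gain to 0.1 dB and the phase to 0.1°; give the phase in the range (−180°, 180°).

At ω = 20 rad/s:
zero (1 + j20·0.5) = 1 + j10 → |·| ≈ 10.05, ∠ ≈ 84.29°
pole (1 + j20·1) = 1 + j20 → |·| ≈ 20.025, ∠ ≈ 87.14°
pole (1 + j20·0.001) = 1 + j0.02 → |·| ≈ 1.0002, ∠ ≈ 1.15°
|T| = 0.1 · 10.05 / (20.025 · 1.0002) ≈ 0.050177
Gain = 20 log₁₀(0.050177) ≈ -25.99 dB
∠T = (84.29°) − (87.14° + 1.15°) = -4.00°

-26.0 dB, -4.0°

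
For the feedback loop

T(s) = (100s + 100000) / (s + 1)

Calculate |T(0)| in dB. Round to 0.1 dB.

100.0 dB

T(0) = 100000 / 1 = 1e+05
20 log₁₀(1e+05) ≈ 100.00 dB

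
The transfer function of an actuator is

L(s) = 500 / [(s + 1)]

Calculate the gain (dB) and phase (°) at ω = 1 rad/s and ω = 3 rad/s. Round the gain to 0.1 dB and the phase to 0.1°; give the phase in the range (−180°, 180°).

At ω = 1 rad/s:
pole (1 + j1·1) = 1 + j1 → |·| ≈ 1.4142, ∠ ≈ 45.00°
|L| = 500 · 1 / (1.4142) ≈ 353.56
Gain = 20 log₁₀(353.56) ≈ 50.97 dB
∠L = (0°) − (45.00°) = -45.00°

At ω = 3 rad/s:
pole (1 + j3·1) = 1 + j3 → |·| ≈ 3.1623, ∠ ≈ 71.57°
|L| = 500 · 1 / (3.1623) ≈ 158.11
Gain = 20 log₁₀(158.11) ≈ 43.98 dB
∠L = (0°) − (71.57°) = -71.57°

ω = 1: 51.0 dB, -45.0°; ω = 3: 44.0 dB, -71.6°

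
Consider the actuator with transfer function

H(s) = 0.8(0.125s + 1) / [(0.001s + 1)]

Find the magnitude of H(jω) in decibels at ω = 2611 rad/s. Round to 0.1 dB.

39.4 dB

At ω = 2611 rad/s:
zero (1 + j2611·0.125) = 1 + j326.375 → |·| ≈ 326.38, ∠ ≈ 89.82°
pole (1 + j2611·0.001) = 1 + j2.611 → |·| ≈ 2.7959, ∠ ≈ 69.04°
|H| = 0.8 · 326.38 / (2.7959) ≈ 93.388
Gain = 20 log₁₀(93.388) ≈ 39.41 dB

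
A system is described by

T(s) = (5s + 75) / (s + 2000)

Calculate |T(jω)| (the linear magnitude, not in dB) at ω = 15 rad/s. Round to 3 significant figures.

0.0530

Substitute s = j15:
Numerator: 5(j15) + 75 = 75 + j75
Denominator: (j15) + 2000 = 2000 + j15
|N| = √(75² + 75²) ≈ 106.07, ∠N ≈ 45.00°
|D| = √(2000² + 15²) ≈ 2000.1, ∠D ≈ 0.43°
|T| = 106.07 / 2000.1 ≈ 0.053032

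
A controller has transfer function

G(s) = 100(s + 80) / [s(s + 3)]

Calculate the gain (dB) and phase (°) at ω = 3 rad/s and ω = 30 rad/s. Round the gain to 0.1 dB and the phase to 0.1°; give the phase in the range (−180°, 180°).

At s = jω = j3:
zero (s+80): 80 + j3 → |·| = √(80²+3²) = √6409 ≈ 80.056, ∠ = arctan(3/80) ≈ 2.15°
pole (s+3): 3 + j3 → |·| = √(3²+3²) = √18 ≈ 4.2426, ∠ = arctan(3/3) ≈ 45.00°
pole at origin: |s| = 3, ∠ = 90.00° (in denominator)
|G| = 100 · 80.056 / 12.728 ≈ 628.98
Gain = 20 log₁₀(628.98) ≈ 55.97 dB
∠G = 2.15° − 135.00° = -132.85°

At s = jω = j30:
zero (s+80): 80 + j30 → |·| = √(80²+30²) = √7300 ≈ 85.44, ∠ = arctan(30/80) ≈ 20.56°
pole (s+3): 3 + j30 → |·| = √(3²+30²) = √909 ≈ 30.15, ∠ = arctan(30/3) ≈ 84.29°
pole at origin: |s| = 30, ∠ = 90.00° (in denominator)
|G| = 100 · 85.44 / 904.5 ≈ 9.4461
Gain = 20 log₁₀(9.4461) ≈ 19.51 dB
∠G = 20.56° − 174.29° = -153.73°

ω = 3: 56.0 dB, -132.9°; ω = 30: 19.5 dB, -153.7°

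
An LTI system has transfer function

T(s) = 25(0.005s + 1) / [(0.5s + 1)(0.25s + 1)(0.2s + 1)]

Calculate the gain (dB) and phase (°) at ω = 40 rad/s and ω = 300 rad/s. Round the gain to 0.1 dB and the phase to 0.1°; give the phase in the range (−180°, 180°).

At ω = 40 rad/s:
zero (1 + j40·0.005) = 1 + j0.2 → |·| ≈ 1.0198, ∠ ≈ 11.31°
pole (1 + j40·0.5) = 1 + j20 → |·| ≈ 20.025, ∠ ≈ 87.14°
pole (1 + j40·0.25) = 1 + j10 → |·| ≈ 10.05, ∠ ≈ 84.29°
pole (1 + j40·0.2) = 1 + j8 → |·| ≈ 8.0623, ∠ ≈ 82.87°
|T| = 25 · 1.0198 / (20.025 · 10.05 · 8.0623) ≈ 0.015713
Gain = 20 log₁₀(0.015713) ≈ -36.07 dB
∠T = (11.31°) − (87.14° + 84.29° + 82.87°) = -242.99° ≡ 117.01° (principal value)

At ω = 300 rad/s:
zero (1 + j300·0.005) = 1 + j1.5 → |·| ≈ 1.8028, ∠ ≈ 56.31°
pole (1 + j300·0.5) = 1 + j150 → |·| ≈ 150, ∠ ≈ 89.62°
pole (1 + j300·0.25) = 1 + j75 → |·| ≈ 75.007, ∠ ≈ 89.24°
pole (1 + j300·0.2) = 1 + j60 → |·| ≈ 60.008, ∠ ≈ 89.05°
|T| = 25 · 1.8028 / (150 · 75.007 · 60.008) ≈ 6.6755e-05
Gain = 20 log₁₀(6.6755e-05) ≈ -83.51 dB
∠T = (56.31°) − (89.62° + 89.24° + 89.05°) = -211.60° ≡ 148.40° (principal value)

ω = 40: -36.1 dB, 117.0°; ω = 300: -83.5 dB, 148.4°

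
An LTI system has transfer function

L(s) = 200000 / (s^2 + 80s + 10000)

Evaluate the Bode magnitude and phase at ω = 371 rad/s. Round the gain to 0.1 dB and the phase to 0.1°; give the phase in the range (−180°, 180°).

At s = jω = j371:
quadratic: (j371)² + 80·j371 + 10000 = -127641 + j29680 → |·| ≈ 1.3105e+05, ∠ ≈ 166.91°
|L| = 200000 / 1.3105e+05 ≈ 1.5261
Gain = 20 log₁₀(1.5261) ≈ 3.67 dB
∠L = 0.00° − 166.91° = -166.91°

3.7 dB, -166.9°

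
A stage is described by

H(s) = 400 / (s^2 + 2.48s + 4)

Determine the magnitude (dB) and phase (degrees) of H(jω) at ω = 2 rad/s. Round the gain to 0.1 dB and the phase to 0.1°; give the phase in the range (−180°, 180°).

At s = jω = j2:
quadratic: (j2)² + 2.48·j2 + 4 = 0 + j4.96 → |·| ≈ 4.96, ∠ ≈ 90.00°
|H| = 400 / 4.96 ≈ 80.645
Gain = 20 log₁₀(80.645) ≈ 38.13 dB
∠H = 0.00° − 90.00° = -90.00°

38.1 dB, -90.0°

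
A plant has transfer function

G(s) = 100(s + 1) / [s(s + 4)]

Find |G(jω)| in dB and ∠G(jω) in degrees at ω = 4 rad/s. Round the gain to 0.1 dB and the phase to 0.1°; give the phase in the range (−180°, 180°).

At s = jω = j4:
zero (s+1): 1 + j4 → |·| = √(1²+4²) = √17 ≈ 4.1231, ∠ = arctan(4/1) ≈ 75.96°
pole (s+4): 4 + j4 → |·| = √(4²+4²) = √32 ≈ 5.6569, ∠ = arctan(4/4) ≈ 45.00°
pole at origin: |s| = 4, ∠ = 90.00° (in denominator)
|G| = 100 · 4.1231 / 22.628 ≈ 18.221
Gain = 20 log₁₀(18.221) ≈ 25.21 dB
∠G = 75.96° − 135.00° = -59.04°

25.2 dB, -59.0°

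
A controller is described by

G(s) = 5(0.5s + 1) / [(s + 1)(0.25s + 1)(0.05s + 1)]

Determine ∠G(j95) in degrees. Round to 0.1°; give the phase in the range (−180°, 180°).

At ω = 95 rad/s:
zero (1 + j95·0.5) = 1 + j47.5 → |·| ≈ 47.511, ∠ ≈ 88.79°
pole (1 + j95·1) = 1 + j95 → |·| ≈ 95.005, ∠ ≈ 89.40°
pole (1 + j95·0.25) = 1 + j23.75 → |·| ≈ 23.771, ∠ ≈ 87.59°
pole (1 + j95·0.05) = 1 + j4.75 → |·| ≈ 4.8541, ∠ ≈ 78.11°
∠G = (88.79°) − (89.40° + 87.59° + 78.11°) = -166.31°

-166.3°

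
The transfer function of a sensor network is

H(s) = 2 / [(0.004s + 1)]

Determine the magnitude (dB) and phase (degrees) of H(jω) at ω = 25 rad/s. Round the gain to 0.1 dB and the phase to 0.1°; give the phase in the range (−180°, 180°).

6.0 dB, -5.7°

At ω = 25 rad/s:
pole (1 + j25·0.004) = 1 + j0.1 → |·| ≈ 1.005, ∠ ≈ 5.71°
|H| = 2 · 1 / (1.005) ≈ 1.99
Gain = 20 log₁₀(1.99) ≈ 5.98 dB
∠H = (0°) − (5.71°) = -5.71°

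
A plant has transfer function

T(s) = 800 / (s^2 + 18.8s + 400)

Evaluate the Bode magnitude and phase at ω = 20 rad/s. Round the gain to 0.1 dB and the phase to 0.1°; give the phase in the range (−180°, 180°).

At s = jω = j20:
quadratic: (j20)² + 18.8·j20 + 400 = 0 + j376 → |·| ≈ 376, ∠ ≈ 90.00°
|T| = 800 / 376 ≈ 2.1277
Gain = 20 log₁₀(2.1277) ≈ 6.56 dB
∠T = 0.00° − 90.00° = -90.00°

6.6 dB, -90.0°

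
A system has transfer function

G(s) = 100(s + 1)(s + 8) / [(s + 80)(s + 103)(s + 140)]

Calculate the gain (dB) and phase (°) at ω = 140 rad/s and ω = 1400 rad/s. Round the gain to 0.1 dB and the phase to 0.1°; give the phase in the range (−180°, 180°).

ω = 140: -9.0 dB, 17.4°; ω = 1400: -23.0 dB, -77.2°

At s = jω = j140:
zero (s+1): 1 + j140 → |·| = √(1²+140²) = √19601 ≈ 140, ∠ = arctan(140/1) ≈ 89.59°
zero (s+8): 8 + j140 → |·| = √(8²+140²) = √19664 ≈ 140.23, ∠ = arctan(140/8) ≈ 86.73°
pole (s+80): 80 + j140 → |·| = √(80²+140²) = √26000 ≈ 161.25, ∠ = arctan(140/80) ≈ 60.26°
pole (s+103): 103 + j140 → |·| = √(103²+140²) = √30209 ≈ 173.81, ∠ = arctan(140/103) ≈ 53.66°
pole (s+140): 140 + j140 → |·| = √(140²+140²) = √39200 ≈ 197.99, ∠ = arctan(140/140) ≈ 45.00°
|G| = 100 · 19632 / 5.549e+06 ≈ 0.35379
Gain = 20 log₁₀(0.35379) ≈ -9.03 dB
∠G = 176.32° − 158.92° = 17.40°

At s = jω = j1400:
zero (s+1): 1 + j1400 → |·| = √(1²+1400²) = √1960001 ≈ 1400, ∠ = arctan(1400/1) ≈ 89.96°
zero (s+8): 8 + j1400 → |·| = √(8²+1400²) = √1960064 ≈ 1400, ∠ = arctan(1400/8) ≈ 89.67°
pole (s+80): 80 + j1400 → |·| = √(80²+1400²) = √1966400 ≈ 1402.3, ∠ = arctan(1400/80) ≈ 86.73°
pole (s+103): 103 + j1400 → |·| = √(103²+1400²) = √1970609 ≈ 1403.8, ∠ = arctan(1400/103) ≈ 85.79°
pole (s+140): 140 + j1400 → |·| = √(140²+1400²) = √1979600 ≈ 1407, ∠ = arctan(1400/140) ≈ 84.29°
|G| = 100 · 1.96e+06 / 2.7697e+09 ≈ 0.070766
Gain = 20 log₁₀(0.070766) ≈ -23.00 dB
∠G = 179.63° − 256.81° = -77.18°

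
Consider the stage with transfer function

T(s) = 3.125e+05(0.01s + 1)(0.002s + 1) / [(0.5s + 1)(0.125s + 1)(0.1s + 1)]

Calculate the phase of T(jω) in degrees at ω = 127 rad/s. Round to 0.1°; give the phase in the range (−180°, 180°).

165.0°

At ω = 127 rad/s:
zero (1 + j127·0.01) = 1 + j1.27 → |·| ≈ 1.6164, ∠ ≈ 51.78°
zero (1 + j127·0.002) = 1 + j0.254 → |·| ≈ 1.0318, ∠ ≈ 14.25°
pole (1 + j127·0.5) = 1 + j63.5 → |·| ≈ 63.508, ∠ ≈ 89.10°
pole (1 + j127·0.125) = 1 + j15.875 → |·| ≈ 15.906, ∠ ≈ 86.40°
pole (1 + j127·0.1) = 1 + j12.7 → |·| ≈ 12.739, ∠ ≈ 85.50°
∠T = (51.78° + 14.25°) − (89.10° + 86.40° + 85.50°) = -194.97° ≡ 165.03° (principal value)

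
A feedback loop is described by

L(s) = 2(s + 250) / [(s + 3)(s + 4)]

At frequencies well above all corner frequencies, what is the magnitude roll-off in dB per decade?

-20 dB/decade

Each pole contributes −20 dB/decade at high frequency; each zero contributes +20 dB/decade.
Net: 1 zero(s) − 2 pole(s) → -20 dB/decade.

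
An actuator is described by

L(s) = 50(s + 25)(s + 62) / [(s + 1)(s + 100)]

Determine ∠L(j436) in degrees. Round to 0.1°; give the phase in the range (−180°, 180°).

At s = jω = j436:
zero (s+25): 25 + j436 → |·| = √(25²+436²) = √190721 ≈ 436.72, ∠ = arctan(436/25) ≈ 86.72°
zero (s+62): 62 + j436 → |·| = √(62²+436²) = √193940 ≈ 440.39, ∠ = arctan(436/62) ≈ 81.91°
pole (s+1): 1 + j436 → |·| = √(1²+436²) = √190097 ≈ 436, ∠ = arctan(436/1) ≈ 89.87°
pole (s+100): 100 + j436 → |·| = √(100²+436²) = √200096 ≈ 447.32, ∠ = arctan(436/100) ≈ 77.08°
∠L = 168.63° − 166.95° = 1.68°

1.7°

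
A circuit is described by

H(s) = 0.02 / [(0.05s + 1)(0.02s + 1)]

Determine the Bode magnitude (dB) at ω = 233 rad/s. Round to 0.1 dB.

-68.9 dB

At ω = 233 rad/s:
pole (1 + j233·0.05) = 1 + j11.65 → |·| ≈ 11.693, ∠ ≈ 85.09°
pole (1 + j233·0.02) = 1 + j4.66 → |·| ≈ 4.7661, ∠ ≈ 77.89°
|H| = 0.02 · 1 / (11.693 · 4.7661) ≈ 0.00035887
Gain = 20 log₁₀(0.00035887) ≈ -68.90 dB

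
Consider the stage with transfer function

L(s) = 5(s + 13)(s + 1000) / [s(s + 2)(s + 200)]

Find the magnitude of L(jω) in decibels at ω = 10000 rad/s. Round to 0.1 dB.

-66.0 dB

At s = jω = j10000:
zero (s+13): 13 + j10000 → |·| = √(13²+10000²) = √100000169 ≈ 10000, ∠ = arctan(10000/13) ≈ 89.93°
zero (s+1000): 1000 + j10000 → |·| = √(1000²+10000²) = √101000000 ≈ 10050, ∠ = arctan(10000/1000) ≈ 84.29°
pole (s+2): 2 + j10000 → |·| = √(2²+10000²) = √100000004 ≈ 10000, ∠ = arctan(10000/2) ≈ 89.99°
pole (s+200): 200 + j10000 → |·| = √(200²+10000²) = √100040000 ≈ 10002, ∠ = arctan(10000/200) ≈ 88.85°
pole at origin: |s| = 10000, ∠ = 90.00° (in denominator)
|L| = 5 · 1.005e+08 / 1.0002e+12 ≈ 0.0005024
Gain = 20 log₁₀(0.0005024) ≈ -65.98 dB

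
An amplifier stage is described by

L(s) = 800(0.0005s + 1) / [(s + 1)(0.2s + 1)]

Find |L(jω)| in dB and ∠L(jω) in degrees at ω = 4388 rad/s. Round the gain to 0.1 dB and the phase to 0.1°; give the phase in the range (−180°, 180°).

At ω = 4388 rad/s:
zero (1 + j4388·0.0005) = 1 + j2.194 → |·| ≈ 2.4111, ∠ ≈ 65.50°
pole (1 + j4388·1) = 1 + j4388 → |·| ≈ 4388, ∠ ≈ 89.99°
pole (1 + j4388·0.2) = 1 + j877.6 → |·| ≈ 877.6, ∠ ≈ 89.93°
|L| = 800 · 2.4111 / (4388 · 877.6) ≈ 0.00050089
Gain = 20 log₁₀(0.00050089) ≈ -66.01 dB
∠L = (65.50°) − (89.99° + 89.93°) = -114.42°

-66.0 dB, -114.4°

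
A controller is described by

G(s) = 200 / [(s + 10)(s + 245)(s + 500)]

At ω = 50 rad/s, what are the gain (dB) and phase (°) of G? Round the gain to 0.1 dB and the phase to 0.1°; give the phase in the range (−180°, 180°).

-90.1 dB, -95.9°

At s = jω = j50:
pole (s+10): 10 + j50 → |·| = √(10²+50²) = √2600 ≈ 50.99, ∠ = arctan(50/10) ≈ 78.69°
pole (s+245): 245 + j50 → |·| = √(245²+50²) = √62525 ≈ 250.05, ∠ = arctan(50/245) ≈ 11.53°
pole (s+500): 500 + j50 → |·| = √(500²+50²) = √252500 ≈ 502.49, ∠ = arctan(50/500) ≈ 5.71°
|G| = 200 / 6.4068e+06 ≈ 3.1217e-05
Gain = 20 log₁₀(3.1217e-05) ≈ -90.11 dB
∠G = 0.00° − 95.93° = -95.93°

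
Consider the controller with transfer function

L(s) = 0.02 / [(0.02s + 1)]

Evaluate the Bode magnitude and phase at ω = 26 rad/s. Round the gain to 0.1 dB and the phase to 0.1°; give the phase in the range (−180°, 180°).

At ω = 26 rad/s:
pole (1 + j26·0.02) = 1 + j0.52 → |·| ≈ 1.1271, ∠ ≈ 27.47°
|L| = 0.02 · 1 / (1.1271) ≈ 0.017745
Gain = 20 log₁₀(0.017745) ≈ -35.02 dB
∠L = (0°) − (27.47°) = -27.47°

-35.0 dB, -27.5°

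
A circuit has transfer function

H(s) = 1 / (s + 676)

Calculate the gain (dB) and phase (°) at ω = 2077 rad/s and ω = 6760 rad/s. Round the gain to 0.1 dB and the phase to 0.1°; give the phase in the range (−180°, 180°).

At s = jω = j2077:
pole (s+676): 676 + j2077 → |·| = √(676²+2077²) = √4770905 ≈ 2184.2, ∠ = arctan(2077/676) ≈ 71.97°
|H| = 1 / 2184.2 ≈ 0.00045783
Gain = 20 log₁₀(0.00045783) ≈ -66.79 dB
∠H = 0.00° − 71.97° = -71.97°

At s = jω = j6760:
pole (s+676): 676 + j6760 → |·| = √(676²+6760²) = √46154576 ≈ 6793.7, ∠ = arctan(6760/676) ≈ 84.29°
|H| = 1 / 6793.7 ≈ 0.0001472
Gain = 20 log₁₀(0.0001472) ≈ -76.64 dB
∠H = 0.00° − 84.29° = -84.29°

ω = 2077: -66.8 dB, -72.0°; ω = 6760: -76.6 dB, -84.3°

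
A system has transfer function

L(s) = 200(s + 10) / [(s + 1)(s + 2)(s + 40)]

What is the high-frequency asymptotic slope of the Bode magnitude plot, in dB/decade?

-40 dB/decade

Each pole contributes −20 dB/decade at high frequency; each zero contributes +20 dB/decade.
Net: 1 zero(s) − 3 pole(s) → -40 dB/decade.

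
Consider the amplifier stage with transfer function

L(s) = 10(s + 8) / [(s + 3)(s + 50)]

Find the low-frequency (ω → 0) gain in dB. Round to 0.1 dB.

L(0) = 10·8 / (3·50) ≈ 0.53333
20 log₁₀(0.53333) ≈ -5.46 dB

-5.5 dB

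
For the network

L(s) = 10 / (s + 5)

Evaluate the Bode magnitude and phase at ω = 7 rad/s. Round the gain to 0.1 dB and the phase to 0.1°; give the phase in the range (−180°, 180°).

At s = jω = j7:
pole (s+5): 5 + j7 → |·| = √(5²+7²) = √74 ≈ 8.6023, ∠ = arctan(7/5) ≈ 54.46°
|L| = 10 / 8.6023 ≈ 1.1625
Gain = 20 log₁₀(1.1625) ≈ 1.31 dB
∠L = 0.00° − 54.46° = -54.46°

1.3 dB, -54.5°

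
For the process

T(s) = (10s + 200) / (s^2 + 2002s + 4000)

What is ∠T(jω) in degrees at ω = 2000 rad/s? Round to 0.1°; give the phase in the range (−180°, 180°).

-45.5°

Substitute s = j2000:
Numerator: 10(j2000) + 200 = 200 + j20000
Denominator: (j2000)^2 + 2002(j2000) + 4000 = -3996000 + j4004000
|N| = √(200² + 20000²) ≈ 20001, ∠N ≈ 89.43°
|D| = √(3996000² + 4004000²) ≈ 5.6569e+06, ∠D ≈ 134.94°
∠T = 89.43° − 134.94° = -45.51°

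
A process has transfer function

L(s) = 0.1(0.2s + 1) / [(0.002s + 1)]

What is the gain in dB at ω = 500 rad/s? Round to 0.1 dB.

17.0 dB

At ω = 500 rad/s:
zero (1 + j500·0.2) = 1 + j100 → |·| ≈ 100, ∠ ≈ 89.43°
pole (1 + j500·0.002) = 1 + j1 → |·| ≈ 1.4142, ∠ ≈ 45.00°
|L| = 0.1 · 100 / (1.4142) ≈ 7.0711
Gain = 20 log₁₀(7.0711) ≈ 16.99 dB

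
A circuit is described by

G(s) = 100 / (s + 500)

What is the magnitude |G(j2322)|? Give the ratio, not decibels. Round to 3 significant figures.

At s = jω = j2322:
pole (s+500): 500 + j2322 → |·| = √(500²+2322²) = √5641684 ≈ 2375.2, ∠ = arctan(2322/500) ≈ 77.85°
|G| = 100 / 2375.2 ≈ 0.042102

0.0421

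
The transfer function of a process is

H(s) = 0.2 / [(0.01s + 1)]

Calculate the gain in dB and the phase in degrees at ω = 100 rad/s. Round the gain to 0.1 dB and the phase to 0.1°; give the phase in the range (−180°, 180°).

At ω = 100 rad/s:
pole (1 + j100·0.01) = 1 + j1 → |·| ≈ 1.4142, ∠ ≈ 45.00°
|H| = 0.2 · 1 / (1.4142) ≈ 0.14142
Gain = 20 log₁₀(0.14142) ≈ -16.99 dB
∠H = (0°) − (45.00°) = -45.00°

-17.0 dB, -45.0°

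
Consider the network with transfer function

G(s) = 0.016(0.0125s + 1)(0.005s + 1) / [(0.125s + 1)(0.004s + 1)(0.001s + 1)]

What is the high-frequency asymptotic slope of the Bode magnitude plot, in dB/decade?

-20 dB/decade

Each pole contributes −20 dB/decade at high frequency; each zero contributes +20 dB/decade.
Net: 2 zero(s) − 3 pole(s) → -20 dB/decade.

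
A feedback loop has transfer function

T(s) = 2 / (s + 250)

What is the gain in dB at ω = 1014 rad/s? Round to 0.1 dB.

Substitute s = j1014:
Numerator: 2 = 2 + j0
Denominator: (j1014) + 250 = 250 + j1014
|N| = √(2² + 0²) ≈ 2, ∠N ≈ 0.00°
|D| = √(250² + 1014²) ≈ 1044.4, ∠D ≈ 76.15°
|T| = 2 / 1044.4 ≈ 0.001915
Gain = 20 log₁₀(0.001915) ≈ -54.36 dB

-54.4 dB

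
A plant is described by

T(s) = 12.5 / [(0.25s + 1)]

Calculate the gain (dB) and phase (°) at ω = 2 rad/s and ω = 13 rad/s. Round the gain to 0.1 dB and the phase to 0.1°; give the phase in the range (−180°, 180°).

ω = 2: 21.0 dB, -26.6°; ω = 13: 11.3 dB, -72.9°

At ω = 2 rad/s:
pole (1 + j2·0.25) = 1 + j0.5 → |·| ≈ 1.118, ∠ ≈ 26.57°
|T| = 12.5 · 1 / (1.118) ≈ 11.181
Gain = 20 log₁₀(11.181) ≈ 20.97 dB
∠T = (0°) − (26.57°) = -26.57°

At ω = 13 rad/s:
pole (1 + j13·0.25) = 1 + j3.25 → |·| ≈ 3.4004, ∠ ≈ 72.90°
|T| = 12.5 · 1 / (3.4004) ≈ 3.676
Gain = 20 log₁₀(3.676) ≈ 11.31 dB
∠T = (0°) − (72.90°) = -72.90°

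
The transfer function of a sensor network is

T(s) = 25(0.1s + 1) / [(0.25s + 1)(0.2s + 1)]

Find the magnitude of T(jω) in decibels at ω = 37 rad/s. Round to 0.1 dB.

2.8 dB

At ω = 37 rad/s:
zero (1 + j37·0.1) = 1 + j3.7 → |·| ≈ 3.8328, ∠ ≈ 74.88°
pole (1 + j37·0.25) = 1 + j9.25 → |·| ≈ 9.3039, ∠ ≈ 83.83°
pole (1 + j37·0.2) = 1 + j7.4 → |·| ≈ 7.4673, ∠ ≈ 82.30°
|T| = 25 · 3.8328 / (9.3039 · 7.4673) ≈ 1.3792
Gain = 20 log₁₀(1.3792) ≈ 2.79 dB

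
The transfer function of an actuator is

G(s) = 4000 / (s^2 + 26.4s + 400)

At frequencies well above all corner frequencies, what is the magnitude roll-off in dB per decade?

Each pole contributes −20 dB/decade at high frequency; each zero contributes +20 dB/decade.
Net: 0 zero(s) − 2 pole(s) → -40 dB/decade.

-40 dB/decade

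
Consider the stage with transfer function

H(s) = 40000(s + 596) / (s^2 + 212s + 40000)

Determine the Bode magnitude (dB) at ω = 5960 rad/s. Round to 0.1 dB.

16.6 dB

At s = jω = j5960:
zero (s+596): 596 + j5960 → |·| = √(596²+5960²) = √35876816 ≈ 5989.7, ∠ = arctan(5960/596) ≈ 84.29°
quadratic: (j5960)² + 212·j5960 + 40000 = -35481600 + j1263520 → |·| ≈ 3.5504e+07, ∠ ≈ 177.96°
|H| = 40000 · 5989.7 / 3.5504e+07 ≈ 6.7482
Gain = 20 log₁₀(6.7482) ≈ 16.58 dB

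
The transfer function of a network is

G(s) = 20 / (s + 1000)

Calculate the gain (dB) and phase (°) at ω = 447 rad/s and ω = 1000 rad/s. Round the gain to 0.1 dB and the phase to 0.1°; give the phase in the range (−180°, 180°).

ω = 447: -34.8 dB, -24.1°; ω = 1000: -37.0 dB, -45.0°

At s = jω = j447:
pole (s+1000): 1000 + j447 → |·| = √(1000²+447²) = √1199809 ≈ 1095.4, ∠ = arctan(447/1000) ≈ 24.08°
|G| = 20 / 1095.4 ≈ 0.018258
Gain = 20 log₁₀(0.018258) ≈ -34.77 dB
∠G = 0.00° − 24.08° = -24.08°

At s = jω = j1000:
pole (s+1000): 1000 + j1000 → |·| = √(1000²+1000²) = √2000000 ≈ 1414.2, ∠ = arctan(1000/1000) ≈ 45.00°
|G| = 20 / 1414.2 ≈ 0.014142
Gain = 20 log₁₀(0.014142) ≈ -36.99 dB
∠G = 0.00° − 45.00° = -45.00°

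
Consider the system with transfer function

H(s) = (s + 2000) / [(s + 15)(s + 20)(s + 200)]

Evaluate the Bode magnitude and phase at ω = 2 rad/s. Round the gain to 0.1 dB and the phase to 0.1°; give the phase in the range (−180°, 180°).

-29.7 dB, -13.8°

At s = jω = j2:
zero (s+2000): 2000 + j2 → |·| = √(2000²+2²) = √4000004 ≈ 2000, ∠ = arctan(2/2000) ≈ 0.06°
pole (s+15): 15 + j2 → |·| = √(15²+2²) = √229 ≈ 15.133, ∠ = arctan(2/15) ≈ 7.59°
pole (s+20): 20 + j2 → |·| = √(20²+2²) = √404 ≈ 20.1, ∠ = arctan(2/20) ≈ 5.71°
pole (s+200): 200 + j2 → |·| = √(200²+2²) = √40004 ≈ 200.01, ∠ = arctan(2/200) ≈ 0.57°
|H| = 1 · 2000 / 60838 ≈ 0.032874
Gain = 20 log₁₀(0.032874) ≈ -29.66 dB
∠H = 0.06° − 13.87° = -13.81°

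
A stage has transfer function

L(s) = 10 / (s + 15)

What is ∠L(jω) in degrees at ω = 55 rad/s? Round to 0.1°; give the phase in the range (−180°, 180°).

Substitute s = j55:
Numerator: 10 = 10 + j0
Denominator: (j55) + 15 = 15 + j55
|N| = √(10² + 0²) ≈ 10, ∠N ≈ 0.00°
|D| = √(15² + 55²) ≈ 57.009, ∠D ≈ 74.74°
∠L = 0.00° − 74.74° = -74.74°

-74.7°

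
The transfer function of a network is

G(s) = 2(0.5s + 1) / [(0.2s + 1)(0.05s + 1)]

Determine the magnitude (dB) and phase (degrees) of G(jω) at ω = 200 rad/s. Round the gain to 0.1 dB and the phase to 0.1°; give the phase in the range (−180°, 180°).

At ω = 200 rad/s:
zero (1 + j200·0.5) = 1 + j100 → |·| ≈ 100, ∠ ≈ 89.43°
pole (1 + j200·0.2) = 1 + j40 → |·| ≈ 40.012, ∠ ≈ 88.57°
pole (1 + j200·0.05) = 1 + j10 → |·| ≈ 10.05, ∠ ≈ 84.29°
|G| = 2 · 100 / (40.012 · 10.05) ≈ 0.49736
Gain = 20 log₁₀(0.49736) ≈ -6.07 dB
∠G = (89.43°) − (88.57° + 84.29°) = -83.43°

-6.1 dB, -83.4°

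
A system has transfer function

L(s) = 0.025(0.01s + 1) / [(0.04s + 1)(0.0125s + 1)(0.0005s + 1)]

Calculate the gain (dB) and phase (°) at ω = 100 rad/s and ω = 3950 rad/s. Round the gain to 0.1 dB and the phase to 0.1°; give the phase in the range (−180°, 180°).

At ω = 100 rad/s:
zero (1 + j100·0.01) = 1 + j1 → |·| ≈ 1.4142, ∠ ≈ 45.00°
pole (1 + j100·0.04) = 1 + j4 → |·| ≈ 4.1231, ∠ ≈ 75.96°
pole (1 + j100·0.0125) = 1 + j1.25 → |·| ≈ 1.6008, ∠ ≈ 51.34°
pole (1 + j100·0.0005) = 1 + j0.05 → |·| ≈ 1.0012, ∠ ≈ 2.86°
|L| = 0.025 · 1.4142 / (4.1231 · 1.6008 · 1.0012) ≈ 0.0053502
Gain = 20 log₁₀(0.0053502) ≈ -45.43 dB
∠L = (45.00°) − (75.96° + 51.34° + 2.86°) = -85.16°

At ω = 3950 rad/s:
zero (1 + j3950·0.01) = 1 + j39.5 → |·| ≈ 39.513, ∠ ≈ 88.55°
pole (1 + j3950·0.04) = 1 + j158 → |·| ≈ 158, ∠ ≈ 89.64°
pole (1 + j3950·0.0125) = 1 + j49.375 → |·| ≈ 49.385, ∠ ≈ 88.84°
pole (1 + j3950·0.0005) = 1 + j1.975 → |·| ≈ 2.2137, ∠ ≈ 63.15°
|L| = 0.025 · 39.513 / (158 · 49.385 · 2.2137) ≈ 5.7189e-05
Gain = 20 log₁₀(5.7189e-05) ≈ -84.85 dB
∠L = (88.55°) − (89.64° + 88.84° + 63.15°) = -153.08°

ω = 100: -45.4 dB, -85.2°; ω = 3950: -84.9 dB, -153.1°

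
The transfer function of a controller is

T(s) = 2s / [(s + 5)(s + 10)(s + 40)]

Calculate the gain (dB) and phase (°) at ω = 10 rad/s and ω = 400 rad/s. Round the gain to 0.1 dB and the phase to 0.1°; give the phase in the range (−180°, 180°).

At s = jω = j10:
zero at origin: s = j10 → |·| = 10, ∠ = 90.00°
pole (s+5): 5 + j10 → |·| = √(5²+10²) = √125 ≈ 11.18, ∠ = arctan(10/5) ≈ 63.43°
pole (s+10): 10 + j10 → |·| = √(10²+10²) = √200 ≈ 14.142, ∠ = arctan(10/10) ≈ 45.00°
pole (s+40): 40 + j10 → |·| = √(40²+10²) = √1700 ≈ 41.231, ∠ = arctan(10/40) ≈ 14.04°
|T| = 2 · 10 / 6518.9 ≈ 0.003068
Gain = 20 log₁₀(0.003068) ≈ -50.26 dB
∠T = 90.00° − 122.47° = -32.47°

At s = jω = j400:
zero at origin: s = j400 → |·| = 400, ∠ = 90.00°
pole (s+5): 5 + j400 → |·| = √(5²+400²) = √160025 ≈ 400.03, ∠ = arctan(400/5) ≈ 89.28°
pole (s+10): 10 + j400 → |·| = √(10²+400²) = √160100 ≈ 400.12, ∠ = arctan(400/10) ≈ 88.57°
pole (s+40): 40 + j400 → |·| = √(40²+400²) = √161600 ≈ 402, ∠ = arctan(400/40) ≈ 84.29°
|T| = 2 · 400 / 6.4344e+07 ≈ 1.2433e-05
Gain = 20 log₁₀(1.2433e-05) ≈ -98.11 dB
∠T = 90.00° − 262.14° = -172.14°

ω = 10: -50.3 dB, -32.5°; ω = 400: -98.1 dB, -172.1°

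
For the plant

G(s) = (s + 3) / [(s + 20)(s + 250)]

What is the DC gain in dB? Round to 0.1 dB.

-64.4 dB

G(0) = 1·3 / (20·250) = 0.0006
20 log₁₀(0.0006) ≈ -64.44 dB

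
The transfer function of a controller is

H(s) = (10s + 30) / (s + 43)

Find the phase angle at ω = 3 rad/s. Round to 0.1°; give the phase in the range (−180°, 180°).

Substitute s = j3:
Numerator: 10(j3) + 30 = 30 + j30
Denominator: (j3) + 43 = 43 + j3
|N| = √(30² + 30²) ≈ 42.426, ∠N ≈ 45.00°
|D| = √(43² + 3²) ≈ 43.105, ∠D ≈ 3.99°
∠H = 45.00° − 3.99° = 41.01°

41.0°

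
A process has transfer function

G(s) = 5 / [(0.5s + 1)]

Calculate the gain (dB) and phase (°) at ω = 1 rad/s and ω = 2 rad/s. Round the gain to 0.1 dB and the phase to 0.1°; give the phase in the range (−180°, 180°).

ω = 1: 13.0 dB, -26.6°; ω = 2: 11.0 dB, -45.0°

At ω = 1 rad/s:
pole (1 + j1·0.5) = 1 + j0.5 → |·| ≈ 1.118, ∠ ≈ 26.57°
|G| = 5 · 1 / (1.118) ≈ 4.4723
Gain = 20 log₁₀(4.4723) ≈ 13.01 dB
∠G = (0°) − (26.57°) = -26.57°

At ω = 2 rad/s:
pole (1 + j2·0.5) = 1 + j1 → |·| ≈ 1.4142, ∠ ≈ 45.00°
|G| = 5 · 1 / (1.4142) ≈ 3.5356
Gain = 20 log₁₀(3.5356) ≈ 10.97 dB
∠G = (0°) − (45.00°) = -45.00°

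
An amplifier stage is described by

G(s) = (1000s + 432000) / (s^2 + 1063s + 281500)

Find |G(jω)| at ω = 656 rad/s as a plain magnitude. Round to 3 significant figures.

1.10

Substitute s = j656:
Numerator: 1000(j656) + 432000 = 432000 + j656000
Denominator: (j656)^2 + 1063(j656) + 281500 = -148836 + j697328
|N| = √(432000² + 656000²) ≈ 7.8547e+05, ∠N ≈ 56.63°
|D| = √(148836² + 697328²) ≈ 7.1303e+05, ∠D ≈ 102.05°
|G| = 7.8547e+05 / 7.1303e+05 ≈ 1.1016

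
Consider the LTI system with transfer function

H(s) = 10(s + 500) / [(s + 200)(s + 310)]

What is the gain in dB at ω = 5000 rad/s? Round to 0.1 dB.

-54.0 dB

At s = jω = j5000:
zero (s+500): 500 + j5000 → |·| = √(500²+5000²) = √25250000 ≈ 5024.9, ∠ = arctan(5000/500) ≈ 84.29°
pole (s+200): 200 + j5000 → |·| = √(200²+5000²) = √25040000 ≈ 5004, ∠ = arctan(5000/200) ≈ 87.71°
pole (s+310): 310 + j5000 → |·| = √(310²+5000²) = √25096100 ≈ 5009.6, ∠ = arctan(5000/310) ≈ 86.45°
|H| = 10 · 5024.9 / 2.5068e+07 ≈ 0.0020045
Gain = 20 log₁₀(0.0020045) ≈ -53.96 dB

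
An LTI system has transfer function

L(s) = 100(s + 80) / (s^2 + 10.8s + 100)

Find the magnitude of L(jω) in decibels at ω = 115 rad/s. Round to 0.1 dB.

At s = jω = j115:
zero (s+80): 80 + j115 → |·| = √(80²+115²) = √19625 ≈ 140.09, ∠ = arctan(115/80) ≈ 55.18°
quadratic: (j115)² + 10.8·j115 + 100 = -13125 + j1242 → |·| ≈ 13184, ∠ ≈ 174.59°
|L| = 100 · 140.09 / 13184 ≈ 1.0626
Gain = 20 log₁₀(1.0626) ≈ 0.53 dB

0.5 dB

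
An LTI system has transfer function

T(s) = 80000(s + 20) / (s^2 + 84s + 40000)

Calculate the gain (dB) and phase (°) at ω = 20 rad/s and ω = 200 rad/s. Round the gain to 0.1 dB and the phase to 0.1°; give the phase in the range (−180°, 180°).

At s = jω = j20:
zero (s+20): 20 + j20 → |·| = √(20²+20²) = √800 ≈ 28.284, ∠ = arctan(20/20) ≈ 45.00°
quadratic: (j20)² + 84·j20 + 40000 = 39600 + j1680 → |·| ≈ 39636, ∠ ≈ 2.43°
|T| = 80000 · 28.284 / 39636 ≈ 57.087
Gain = 20 log₁₀(57.087) ≈ 35.13 dB
∠T = 45.00° − 2.43° = 42.57°

At s = jω = j200:
zero (s+20): 20 + j200 → |·| = √(20²+200²) = √40400 ≈ 201, ∠ = arctan(200/20) ≈ 84.29°
quadratic: (j200)² + 84·j200 + 40000 = 0 + j16800 → |·| ≈ 16800, ∠ ≈ 90.00°
|T| = 80000 · 201 / 16800 ≈ 957.14
Gain = 20 log₁₀(957.14) ≈ 59.62 dB
∠T = 84.29° − 90.00° = -5.71°

ω = 20: 35.1 dB, 42.6°; ω = 200: 59.6 dB, -5.7°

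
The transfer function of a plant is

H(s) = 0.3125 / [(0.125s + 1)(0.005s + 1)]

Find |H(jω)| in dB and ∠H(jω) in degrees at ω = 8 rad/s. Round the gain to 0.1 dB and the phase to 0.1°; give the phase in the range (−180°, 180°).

-13.1 dB, -47.3°

At ω = 8 rad/s:
pole (1 + j8·0.125) = 1 + j1 → |·| ≈ 1.4142, ∠ ≈ 45.00°
pole (1 + j8·0.005) = 1 + j0.04 → |·| ≈ 1.0008, ∠ ≈ 2.29°
|H| = 0.3125 · 1 / (1.4142 · 1.0008) ≈ 0.2208
Gain = 20 log₁₀(0.2208) ≈ -13.12 dB
∠H = (0°) − (45.00° + 2.29°) = -47.29°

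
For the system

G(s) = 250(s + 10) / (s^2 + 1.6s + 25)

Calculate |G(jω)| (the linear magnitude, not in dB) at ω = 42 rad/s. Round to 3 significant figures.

At s = jω = j42:
zero (s+10): 10 + j42 → |·| = √(10²+42²) = √1864 ≈ 43.174, ∠ = arctan(42/10) ≈ 76.61°
quadratic: (j42)² + 1.6·j42 + 25 = -1739 + j67.2 → |·| ≈ 1740.3, ∠ ≈ 177.79°
|G| = 250 · 43.174 / 1740.3 ≈ 6.2021

6.20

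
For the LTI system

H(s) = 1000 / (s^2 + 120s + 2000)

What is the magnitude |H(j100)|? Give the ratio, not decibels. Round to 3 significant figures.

0.0693

Substitute s = j100:
Numerator: 1000 = 1000 + j0
Denominator: (j100)^2 + 120(j100) + 2000 = -8000 + j12000
|N| = √(1000² + 0²) ≈ 1000, ∠N ≈ 0.00°
|D| = √(8000² + 12000²) ≈ 14422, ∠D ≈ 123.69°
|H| = 1000 / 14422 ≈ 0.069339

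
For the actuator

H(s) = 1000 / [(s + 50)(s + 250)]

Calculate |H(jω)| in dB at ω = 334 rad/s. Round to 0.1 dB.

-43.0 dB

At s = jω = j334:
pole (s+50): 50 + j334 → |·| = √(50²+334²) = √114056 ≈ 337.72, ∠ = arctan(334/50) ≈ 81.49°
pole (s+250): 250 + j334 → |·| = √(250²+334²) = √174056 ≈ 417.2, ∠ = arctan(334/250) ≈ 53.19°
|H| = 1000 / 1.409e+05 ≈ 0.0070972
Gain = 20 log₁₀(0.0070972) ≈ -42.98 dB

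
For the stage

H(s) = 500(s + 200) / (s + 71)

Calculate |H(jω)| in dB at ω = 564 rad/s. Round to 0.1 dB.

At s = jω = j564:
zero (s+200): 200 + j564 → |·| = √(200²+564²) = √358096 ≈ 598.41, ∠ = arctan(564/200) ≈ 70.47°
pole (s+71): 71 + j564 → |·| = √(71²+564²) = √323137 ≈ 568.45, ∠ = arctan(564/71) ≈ 82.82°
|H| = 500 · 598.41 / 568.45 ≈ 526.35
Gain = 20 log₁₀(526.35) ≈ 54.43 dB

54.4 dB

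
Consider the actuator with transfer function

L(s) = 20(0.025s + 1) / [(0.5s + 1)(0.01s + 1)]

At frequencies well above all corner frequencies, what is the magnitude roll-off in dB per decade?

Each pole contributes −20 dB/decade at high frequency; each zero contributes +20 dB/decade.
Net: 1 zero(s) − 2 pole(s) → -20 dB/decade.

-20 dB/decade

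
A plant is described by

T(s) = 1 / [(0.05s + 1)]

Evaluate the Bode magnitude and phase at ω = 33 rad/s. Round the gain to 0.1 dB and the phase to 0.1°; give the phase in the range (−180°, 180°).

At ω = 33 rad/s:
pole (1 + j33·0.05) = 1 + j1.65 → |·| ≈ 1.9294, ∠ ≈ 58.78°
|T| = 1 · 1 / (1.9294) ≈ 0.5183
Gain = 20 log₁₀(0.5183) ≈ -5.71 dB
∠T = (0°) − (58.78°) = -58.78°

-5.7 dB, -58.8°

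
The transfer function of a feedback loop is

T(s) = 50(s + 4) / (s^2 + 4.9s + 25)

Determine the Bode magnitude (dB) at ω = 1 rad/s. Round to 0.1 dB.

18.5 dB

At s = jω = j1:
zero (s+4): 4 + j1 → |·| = √(4²+1²) = √17 ≈ 4.1231, ∠ = arctan(1/4) ≈ 14.04°
quadratic: (j1)² + 4.9·j1 + 25 = 24 + j4.9 → |·| ≈ 24.495, ∠ ≈ 11.54°
|T| = 50 · 4.1231 / 24.495 ≈ 8.4162
Gain = 20 log₁₀(8.4162) ≈ 18.50 dB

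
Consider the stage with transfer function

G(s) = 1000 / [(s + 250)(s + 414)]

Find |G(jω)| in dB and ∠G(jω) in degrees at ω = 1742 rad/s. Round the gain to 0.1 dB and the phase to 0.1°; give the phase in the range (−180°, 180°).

-70.0 dB, -158.5°

At s = jω = j1742:
pole (s+250): 250 + j1742 → |·| = √(250²+1742²) = √3097064 ≈ 1759.8, ∠ = arctan(1742/250) ≈ 81.83°
pole (s+414): 414 + j1742 → |·| = √(414²+1742²) = √3205960 ≈ 1790.5, ∠ = arctan(1742/414) ≈ 76.63°
|G| = 1000 / 3.1509e+06 ≈ 0.00031737
Gain = 20 log₁₀(0.00031737) ≈ -69.97 dB
∠G = 0.00° − 158.46° = -158.46°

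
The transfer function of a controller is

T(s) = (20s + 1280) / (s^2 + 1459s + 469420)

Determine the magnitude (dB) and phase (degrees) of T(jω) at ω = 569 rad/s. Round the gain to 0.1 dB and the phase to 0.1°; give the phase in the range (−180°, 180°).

Substitute s = j569:
Numerator: 20(j569) + 1280 = 1280 + j11380
Denominator: (j569)^2 + 1459(j569) + 469420 = 145659 + j830171
|N| = √(1280² + 11380²) ≈ 11452, ∠N ≈ 83.58°
|D| = √(145659² + 830171²) ≈ 8.4285e+05, ∠D ≈ 80.05°
|T| = 11452 / 8.4285e+05 ≈ 0.013587
Gain = 20 log₁₀(0.013587) ≈ -37.34 dB
∠T = 83.58° − 80.05° = 3.53°

-37.3 dB, 3.5°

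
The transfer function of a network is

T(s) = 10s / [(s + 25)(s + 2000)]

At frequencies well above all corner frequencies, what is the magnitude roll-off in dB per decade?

Each pole contributes −20 dB/decade at high frequency; each zero contributes +20 dB/decade.
Net: 1 zero(s) − 2 pole(s) → -20 dB/decade.

-20 dB/decade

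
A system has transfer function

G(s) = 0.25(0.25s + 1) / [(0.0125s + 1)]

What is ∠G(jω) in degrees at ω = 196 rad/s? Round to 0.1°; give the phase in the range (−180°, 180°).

At ω = 196 rad/s:
zero (1 + j196·0.25) = 1 + j49 → |·| ≈ 49.01, ∠ ≈ 88.83°
pole (1 + j196·0.0125) = 1 + j2.45 → |·| ≈ 2.6462, ∠ ≈ 67.80°
∠G = (88.83°) − (67.80°) = 21.03°

21.0°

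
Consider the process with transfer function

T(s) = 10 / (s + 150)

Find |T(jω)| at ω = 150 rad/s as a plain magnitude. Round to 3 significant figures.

Substitute s = j150:
Numerator: 10 = 10 + j0
Denominator: (j150) + 150 = 150 + j150
|N| = √(10² + 0²) ≈ 10, ∠N ≈ 0.00°
|D| = √(150² + 150²) ≈ 212.13, ∠D ≈ 45.00°
|T| = 10 / 212.13 ≈ 0.047141

0.0471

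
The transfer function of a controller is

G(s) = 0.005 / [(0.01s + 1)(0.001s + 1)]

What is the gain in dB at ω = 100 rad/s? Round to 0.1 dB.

-49.1 dB

At ω = 100 rad/s:
pole (1 + j100·0.01) = 1 + j1 → |·| ≈ 1.4142, ∠ ≈ 45.00°
pole (1 + j100·0.001) = 1 + j0.1 → |·| ≈ 1.005, ∠ ≈ 5.71°
|G| = 0.005 · 1 / (1.4142 · 1.005) ≈ 0.003518
Gain = 20 log₁₀(0.003518) ≈ -49.07 dB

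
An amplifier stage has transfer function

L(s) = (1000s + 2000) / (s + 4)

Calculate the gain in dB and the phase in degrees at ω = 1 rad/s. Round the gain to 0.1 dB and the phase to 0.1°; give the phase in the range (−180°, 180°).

Substitute s = j1:
Numerator: 1000(j1) + 2000 = 2000 + j1000
Denominator: (j1) + 4 = 4 + j1
|N| = √(2000² + 1000²) ≈ 2236.1, ∠N ≈ 26.57°
|D| = √(4² + 1²) ≈ 4.1231, ∠D ≈ 14.04°
|L| = 2236.1 / 4.1231 ≈ 542.33
Gain = 20 log₁₀(542.33) ≈ 54.69 dB
∠L = 26.57° − 14.04° = 12.53°

54.7 dB, 12.5°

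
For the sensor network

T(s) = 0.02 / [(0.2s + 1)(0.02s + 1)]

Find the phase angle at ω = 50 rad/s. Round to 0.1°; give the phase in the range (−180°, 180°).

-129.3°

At ω = 50 rad/s:
pole (1 + j50·0.2) = 1 + j10 → |·| ≈ 10.05, ∠ ≈ 84.29°
pole (1 + j50·0.02) = 1 + j1 → |·| ≈ 1.4142, ∠ ≈ 45.00°
∠T = (0°) − (84.29° + 45.00°) = -129.29°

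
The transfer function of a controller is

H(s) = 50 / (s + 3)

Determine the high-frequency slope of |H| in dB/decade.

-20 dB/decade

Each pole contributes −20 dB/decade at high frequency; each zero contributes +20 dB/decade.
Net: 0 zero(s) − 1 pole(s) → -20 dB/decade.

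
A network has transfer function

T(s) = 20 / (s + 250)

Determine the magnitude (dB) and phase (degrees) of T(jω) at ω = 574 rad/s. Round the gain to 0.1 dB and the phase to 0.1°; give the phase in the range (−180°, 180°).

At s = jω = j574:
pole (s+250): 250 + j574 → |·| = √(250²+574²) = √391976 ≈ 626.08, ∠ = arctan(574/250) ≈ 66.46°
|T| = 20 / 626.08 ≈ 0.031945
Gain = 20 log₁₀(0.031945) ≈ -29.91 dB
∠T = 0.00° − 66.46° = -66.46°

-29.9 dB, -66.5°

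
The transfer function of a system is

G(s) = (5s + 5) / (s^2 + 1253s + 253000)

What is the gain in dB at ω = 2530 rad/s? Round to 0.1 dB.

Substitute s = j2530:
Numerator: 5(j2530) + 5 = 5 + j12650
Denominator: (j2530)^2 + 1253(j2530) + 253000 = -6147900 + j3170090
|N| = √(5² + 12650²) ≈ 12650, ∠N ≈ 89.98°
|D| = √(6147900² + 3170090²) ≈ 6.9171e+06, ∠D ≈ 152.72°
|G| = 12650 / 6.9171e+06 ≈ 0.0018288
Gain = 20 log₁₀(0.0018288) ≈ -54.76 dB

-54.8 dB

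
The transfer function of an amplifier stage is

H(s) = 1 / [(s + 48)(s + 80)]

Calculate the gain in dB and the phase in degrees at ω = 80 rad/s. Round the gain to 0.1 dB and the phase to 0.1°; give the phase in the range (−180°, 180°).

At s = jω = j80:
pole (s+48): 48 + j80 → |·| = √(48²+80²) = √8704 ≈ 93.295, ∠ = arctan(80/48) ≈ 59.04°
pole (s+80): 80 + j80 → |·| = √(80²+80²) = √12800 ≈ 113.14, ∠ = arctan(80/80) ≈ 45.00°
|H| = 1 / 10555 ≈ 9.4742e-05
Gain = 20 log₁₀(9.4742e-05) ≈ -80.47 dB
∠H = 0.00° − 104.04° = -104.04°

-80.5 dB, -104.0°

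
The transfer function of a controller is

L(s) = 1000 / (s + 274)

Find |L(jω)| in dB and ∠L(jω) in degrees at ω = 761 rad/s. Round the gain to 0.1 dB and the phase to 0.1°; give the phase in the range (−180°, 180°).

1.8 dB, -70.2°

Substitute s = j761:
Numerator: 1000 = 1000 + j0
Denominator: (j761) + 274 = 274 + j761
|N| = √(1000² + 0²) ≈ 1000, ∠N ≈ 0.00°
|D| = √(274² + 761²) ≈ 808.82, ∠D ≈ 70.20°
|L| = 1000 / 808.82 ≈ 1.2364
Gain = 20 log₁₀(1.2364) ≈ 1.84 dB
∠L = 0.00° − 70.20° = -70.20°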